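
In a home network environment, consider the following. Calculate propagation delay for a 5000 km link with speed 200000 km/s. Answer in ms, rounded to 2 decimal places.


Given: distance = 5000 km, speed = 200000 km/s
Delay = distance / speed = 5000 / 200000 seconds
Delay in ms = 5000 * 1000 / 200000
Delay = 25.0000 ms
Rounded to 2 dp = 25.00 ms

25.00


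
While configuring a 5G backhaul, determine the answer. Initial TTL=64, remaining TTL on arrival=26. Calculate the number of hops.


Given: initial TTL = 64, received TTL = 26
Hops = initial TTL - received TTL
Hops = 64 - 26 = 38

38


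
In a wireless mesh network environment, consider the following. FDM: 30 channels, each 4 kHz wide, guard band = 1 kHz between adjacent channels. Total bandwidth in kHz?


Given: 30 channels, 4 kHz each, guard = 1 kHz
Channel bandwidth = 30 * 4 = 120 kHz
Guard bands = 29 gaps * 1 kHz = 29 kHz
Total = 120 + 29 = 149 kHz

149


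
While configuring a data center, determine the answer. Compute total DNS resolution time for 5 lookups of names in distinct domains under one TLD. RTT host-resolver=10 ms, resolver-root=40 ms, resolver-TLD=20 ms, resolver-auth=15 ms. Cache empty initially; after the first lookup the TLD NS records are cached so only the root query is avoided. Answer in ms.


Lookup 1 (cold cache): local + root + TLD + auth = 10 + 40 + 20 + 15 = 85 ms
Lookups 2..5 (TLD NS cached -> skip root; new domain -> still ask TLD and auth): local + TLD + auth = 10 + 20 + 15 = 45 ms each
Remaining 4 lookups: 4 * 45 = 180 ms
Total = 85 + 180 = 265 ms

265


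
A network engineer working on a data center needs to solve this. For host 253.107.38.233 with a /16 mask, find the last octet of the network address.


Given: IP = 253.107.38.233, prefix = /16
Subnet mask = 255.255.0.0
Last octet of IP: 233
Last octet of mask: 0
Network last octet = 233 AND 0 = 0

0


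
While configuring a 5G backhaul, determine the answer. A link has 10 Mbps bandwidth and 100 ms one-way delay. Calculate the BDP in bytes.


Given: bandwidth = 10 Mbps, delay = 100 ms
BDP in bits = 10 * 10^6 * 100 / 1000
BDP in bits = 1000000
BDP in bytes = 1000000 / 8 = 125000

125000


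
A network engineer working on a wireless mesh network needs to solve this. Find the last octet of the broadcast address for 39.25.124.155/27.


Given: IP = 39.25.124.155, prefix = /27
Host bits = 32 - 27 = 5
Network last octet = 155 AND mask = 128
Host part size = 2^5 - 1 = 31
Broadcast last octet = 128 OR 31 = 159

159


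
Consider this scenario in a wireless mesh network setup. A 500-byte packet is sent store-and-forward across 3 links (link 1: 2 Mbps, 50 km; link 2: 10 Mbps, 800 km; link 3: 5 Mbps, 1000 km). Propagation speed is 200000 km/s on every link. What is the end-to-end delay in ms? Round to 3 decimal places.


Packet = 500 bytes = 4000 bits. Store-and-forward: sum (t_trans + t_prop) per link.
Link 1: t_trans = 4000/(2*10^6) s = 2.0000 ms; t_prop = 50/200000 s = 0.2500 ms; subtotal = 2.2500 ms
Link 2: t_trans = 4000/(10*10^6) s = 0.4000 ms; t_prop = 800/200000 s = 4.0000 ms; subtotal = 4.4000 ms
Link 3: t_trans = 4000/(5*10^6) s = 0.8000 ms; t_prop = 1000/200000 s = 5.0000 ms; subtotal = 5.8000 ms
End-to-end = 2.2500 + 4.4000 + 5.8000 = 12.4500 ms -> 12.450 ms (3 dp)

12.450


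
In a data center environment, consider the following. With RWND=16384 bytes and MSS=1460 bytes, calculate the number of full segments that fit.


Given: RWND = 16384 bytes, MSS = 1460 bytes
Full segments = floor(RWND / MSS)
Full segments = floor(16384 / 1460)
Full segments = floor(11.2219) = 11

11


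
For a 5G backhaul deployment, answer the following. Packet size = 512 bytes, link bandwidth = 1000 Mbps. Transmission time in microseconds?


Given: packet = 512 bytes, bandwidth = 1000 Mbps
Packet in bits = 512 * 8 = 4096 bits
Bandwidth = 1000 * 10^6 = 1000000000 bps
Time = 4096 / 1000000000 seconds
Time in us = 4096 * 10^6 / 1000000000 = 4.096

4.096


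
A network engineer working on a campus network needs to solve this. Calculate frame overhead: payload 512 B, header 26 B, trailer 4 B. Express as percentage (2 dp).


Given: payload = 512 B, header = 26 B, trailer = 4 B
Overhead bytes = header + trailer = 26 + 4 = 30
Total frame = payload + overhead = 512 + 30 = 542
Overhead % = 30 / 542 * 100 = 5.5351% -> 5.54% (2 dp)

5.54


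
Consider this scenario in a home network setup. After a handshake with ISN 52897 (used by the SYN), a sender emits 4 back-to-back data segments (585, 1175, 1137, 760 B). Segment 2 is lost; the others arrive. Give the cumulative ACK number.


SYN uses sequence number 52897; first data byte = ISN + 1 = 52898.
Segment 1: SEQ = 52898, len = 585 B, covers [52898, 53482]
Segment 2: SEQ = 53483, len = 1175 B, covers [53483, 54657] [LOST]
Segment 3: SEQ = 54658, len = 1137 B, covers [54658, 55794]
Segment 4: SEQ = 55795, len = 760 B, covers [55795, 56554]
In-order data received: bytes [52898, 53482] (segments 1..1).
Segment 2 missing -> gap begins at byte 53483; later segments buffered out of order.
Cumulative ACK = next expected in-order byte = 52898 + 585 = 53483

53483


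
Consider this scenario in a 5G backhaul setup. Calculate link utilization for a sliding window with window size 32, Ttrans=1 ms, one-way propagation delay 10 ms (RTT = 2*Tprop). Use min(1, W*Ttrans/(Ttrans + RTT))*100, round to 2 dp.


Given: W = 32, Ttrans = 1 ms, RTT = 20 ms (= 2 * Tprop, Tprop = 10 ms)
Cycle time = Ttrans + RTT = 1 + 20 = 21 ms (first packet sent until its ACK returns)
W * Ttrans = 32 * 1 = 32 ms of sending per cycle
W * Ttrans / (Ttrans + RTT) = 32 / 21 = 1.523810
U = min(1, 1.523810) = 1.000000
U% = 100.00%

100.00


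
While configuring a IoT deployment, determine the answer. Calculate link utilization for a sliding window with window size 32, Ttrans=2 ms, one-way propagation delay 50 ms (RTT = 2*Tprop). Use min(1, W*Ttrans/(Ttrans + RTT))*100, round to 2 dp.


Given: W = 32, Ttrans = 2 ms, RTT = 100 ms (= 2 * Tprop, Tprop = 50 ms)
Cycle time = Ttrans + RTT = 2 + 100 = 102 ms (first packet sent until its ACK returns)
W * Ttrans = 32 * 2 = 64 ms of sending per cycle
W * Ttrans / (Ttrans + RTT) = 64 / 102 = 0.627451
U = min(1, 0.627451) = 0.627451
U% = 62.75%

62.75


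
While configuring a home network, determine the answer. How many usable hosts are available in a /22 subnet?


Given: subnet mask /22
Host bits = 32 - 22 = 10
Total addresses = 2^10 = 1024
Usable hosts = 1024 - 2 (network + broadcast) = 1022

1022


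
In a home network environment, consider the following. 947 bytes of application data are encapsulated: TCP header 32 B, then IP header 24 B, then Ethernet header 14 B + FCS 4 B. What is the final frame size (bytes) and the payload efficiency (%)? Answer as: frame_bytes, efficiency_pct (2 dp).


TCP segment = 947 + 32 = 979 B
IP packet = 979 + 24 = 1003 B
Ethernet frame = 1003 + 14 + 4 = 1021 B
Efficiency = app / frame = 947 / 1021 = 0.927522 = 92.7522% -> 92.75% (2 dp)

1021, 92.75


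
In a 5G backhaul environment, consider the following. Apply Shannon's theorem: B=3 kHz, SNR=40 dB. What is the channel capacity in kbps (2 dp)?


Given: B = 3 kHz, SNR = 40 dB
SNR linear = 10^(40/10) = 10000
1 + SNR = 10001
log2(10001) = 13.2878566418
C = 3 * 1000 * 13.2878566418 = 39863.5699 bps
C = 39.863570 kbps -> 39.86 kbps (2 dp)

39.86


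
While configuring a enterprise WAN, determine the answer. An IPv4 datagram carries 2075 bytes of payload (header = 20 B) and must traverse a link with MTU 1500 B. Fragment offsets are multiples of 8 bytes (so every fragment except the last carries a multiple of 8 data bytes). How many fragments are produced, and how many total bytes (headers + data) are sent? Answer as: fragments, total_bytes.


Max data per non-final fragment = floor((MTU - header)/8)*8 = floor((1500 - 20)/8)*8 = floor(1480/8)*8 = 1480 B
Final fragment needs no 8-byte alignment: it can carry up to MTU - header = 1480 B
Non-final fragments needed = ceil((payload - 1480) / 1480) = ceil(595/1480) = ceil(0.4020) = 1
Number of fragments = 1 + 1 = 2
Fragment sizes (data): 1 * 1480 B + 595 B (last, 595 <= 1480 OK)
Total bytes sent = payload + n_frags * header = 2075 + 2*20 = 2075 + 40 = 2115 B

2, 2115


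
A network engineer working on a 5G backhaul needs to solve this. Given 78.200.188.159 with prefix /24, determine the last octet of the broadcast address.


Given: IP = 78.200.188.159, prefix = /24
Host bits = 32 - 24 = 8
Network last octet = 159 AND mask = 0
Host part size = 2^8 - 1 = 255
Broadcast last octet = 0 OR 255 = 255

255


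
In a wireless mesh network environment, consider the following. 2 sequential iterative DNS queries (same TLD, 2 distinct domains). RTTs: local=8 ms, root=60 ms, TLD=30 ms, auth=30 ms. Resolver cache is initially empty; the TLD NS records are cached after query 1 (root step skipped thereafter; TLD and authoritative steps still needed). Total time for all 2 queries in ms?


Lookup 1 (cold cache): local + root + TLD + auth = 8 + 60 + 30 + 30 = 128 ms
Lookups 2..2 (TLD NS cached -> skip root; new domain -> still ask TLD and auth): local + TLD + auth = 8 + 30 + 30 = 68 ms each
Remaining 1 lookups: 1 * 68 = 68 ms
Total = 128 + 68 = 196 ms

196


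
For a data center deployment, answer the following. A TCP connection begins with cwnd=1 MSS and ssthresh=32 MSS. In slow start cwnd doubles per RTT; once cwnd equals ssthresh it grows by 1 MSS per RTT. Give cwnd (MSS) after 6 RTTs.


RTT 0: cwnd = 1 MSS (initial)
RTT 1: cwnd = 2 MSS (slow start, doubled)
RTT 2: cwnd = 4 MSS (slow start, doubled)
RTT 3: cwnd = 8 MSS (slow start, doubled)
RTT 4: cwnd = 16 MSS (slow start, doubled)
RTT 5: cwnd = 32 MSS (slow start, doubled)
RTT 6: cwnd = 33 MSS (congestion avoidance, +1)

33


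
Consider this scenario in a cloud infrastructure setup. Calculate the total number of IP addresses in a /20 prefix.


Given: CIDR prefix /20
Host bits = 32 - 20 = 12
Total addresses = 2^12 = 4096

4096


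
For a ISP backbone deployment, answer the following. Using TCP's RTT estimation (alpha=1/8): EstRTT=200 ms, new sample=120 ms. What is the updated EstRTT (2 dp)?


Given: EstRTT = 200 ms, SampleRTT = 120 ms, alpha = 1/8
New EstRTT = (1 - alpha) * EstRTT + alpha * SampleRTT
(7/8) * 200 = 175
(1/8) * 120 = 15
New EstRTT = 175 + 15 = 190 ms -> 190.00 ms (2 dp)

190.00


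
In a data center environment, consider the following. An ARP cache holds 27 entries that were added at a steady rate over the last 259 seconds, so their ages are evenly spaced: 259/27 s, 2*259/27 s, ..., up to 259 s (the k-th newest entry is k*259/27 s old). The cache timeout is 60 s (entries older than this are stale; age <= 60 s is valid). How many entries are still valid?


Ages are k * 259/27 s for k = 1..27 (spacing = 9.5926 s).
Entry k is valid iff k * 259/27 <= 60 iff k <= 27 * 60 / 259 = 6.2548
n_valid = floor(6.2548) = 6
(n_stale = 27 - 6 = 21)

6


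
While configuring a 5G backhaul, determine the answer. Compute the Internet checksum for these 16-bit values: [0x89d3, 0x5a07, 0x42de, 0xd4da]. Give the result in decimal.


Given words: [0x89d3, 0x5a07, 0x42de, 0xd4da]
Step 1: Sum all words
Raw sum = 35283 + 23047 + 17118 + 54490 = 129938
Step 2: Fold carry: (64402 + 1) = 64403
One's complement = ~64403 & 0xFFFF = 1132

1132


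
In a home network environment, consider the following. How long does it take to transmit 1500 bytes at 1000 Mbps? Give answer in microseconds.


Given: packet = 1500 bytes, bandwidth = 1000 Mbps
Packet in bits = 1500 * 8 = 12000 bits
Bandwidth = 1000 * 10^6 = 1000000000 bps
Time = 12000 / 1000000000 seconds
Time in us = 12000 * 10^6 / 1000000000 = 12

12


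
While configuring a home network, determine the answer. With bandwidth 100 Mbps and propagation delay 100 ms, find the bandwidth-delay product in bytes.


Given: bandwidth = 100 Mbps, delay = 100 ms
BDP in bits = 100 * 10^6 * 100 / 1000
BDP in bits = 10000000
BDP in bytes = 10000000 / 8 = 1250000

1250000


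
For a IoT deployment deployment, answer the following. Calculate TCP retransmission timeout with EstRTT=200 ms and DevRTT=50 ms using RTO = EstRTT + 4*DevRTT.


Given: EstRTT = 200 ms, DevRTT = 50 ms
Timeout = EstRTT + 4 * DevRTT
4 * DevRTT = 4 * 50 = 200
Timeout = 200 + 200 = 400 ms

400


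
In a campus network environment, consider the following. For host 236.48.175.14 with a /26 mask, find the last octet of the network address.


Given: IP = 236.48.175.14, prefix = /26
Subnet mask = 255.255.255.192
Last octet of IP: 14
Last octet of mask: 192
Network last octet = 14 AND 192 = 0

0


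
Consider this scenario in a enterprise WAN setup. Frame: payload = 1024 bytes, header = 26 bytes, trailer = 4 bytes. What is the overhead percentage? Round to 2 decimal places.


Given: payload = 1024 B, header = 26 B, trailer = 4 B
Overhead bytes = header + trailer = 26 + 4 = 30
Total frame = payload + overhead = 1024 + 30 = 1054
Overhead % = 30 / 1054 * 100 = 2.8463% -> 2.85% (2 dp)

2.85


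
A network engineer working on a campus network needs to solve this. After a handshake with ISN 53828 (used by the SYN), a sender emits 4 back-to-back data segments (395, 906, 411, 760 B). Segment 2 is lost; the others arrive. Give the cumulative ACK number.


SYN uses sequence number 53828; first data byte = ISN + 1 = 53829.
Segment 1: SEQ = 53829, len = 395 B, covers [53829, 54223]
Segment 2: SEQ = 54224, len = 906 B, covers [54224, 55129] [LOST]
Segment 3: SEQ = 55130, len = 411 B, covers [55130, 55540]
Segment 4: SEQ = 55541, len = 760 B, covers [55541, 56300]
In-order data received: bytes [53829, 54223] (segments 1..1).
Segment 2 missing -> gap begins at byte 54224; later segments buffered out of order.
Cumulative ACK = next expected in-order byte = 53829 + 395 = 54224

54224


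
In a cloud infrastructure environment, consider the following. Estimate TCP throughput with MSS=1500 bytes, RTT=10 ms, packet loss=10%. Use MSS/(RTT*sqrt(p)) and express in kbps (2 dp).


Given: MSS = 1500 bytes, RTT = 10 ms, loss = 10%
RTT in seconds = 10 / 1000 = 0.01
Loss rate = 10% = 0.1
sqrt(loss) = sqrt(0.1) = 0.316227766017
Throughput (bytes/s) = 1500 / (0.01 * 0.316227766017) = 474341.6490
Throughput (kbps) = 474341.6490 * 8 / 1000 = 3794.733192 -> 3794.73 kbps (2 dp)

3794.73


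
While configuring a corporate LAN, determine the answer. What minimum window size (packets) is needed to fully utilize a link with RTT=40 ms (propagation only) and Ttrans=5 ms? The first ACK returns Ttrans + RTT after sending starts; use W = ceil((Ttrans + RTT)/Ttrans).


Given: Ttrans = 5 ms, RTT = 40 ms (= 2 * Tprop, Tprop = 20 ms)
Time until first ACK returns = Ttrans + RTT = 5 + 40 = 45 ms
Need W * Ttrans >= Ttrans + RTT  ->  W >= (Ttrans + RTT) / Ttrans
(Ttrans + RTT) / Ttrans = 45 / 5 = 9
W_min = ceil(9) = 9

9


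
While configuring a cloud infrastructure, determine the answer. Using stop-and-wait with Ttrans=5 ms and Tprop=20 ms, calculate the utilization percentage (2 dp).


Given: Ttrans = 5 ms, Tprop = 20 ms
RTT = 2 * Tprop = 2 * 20 = 40 ms
U = Ttrans / (Ttrans + RTT)
U = 5 / (5 + 40)
U = 5 / 45 = 0.111111
U% = 11.11%

11.11


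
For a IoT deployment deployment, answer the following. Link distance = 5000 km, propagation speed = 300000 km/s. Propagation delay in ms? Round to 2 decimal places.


Given: distance = 5000 km, speed = 300000 km/s
Delay = distance / speed = 5000 / 300000 seconds
Delay in ms = 5000 * 1000 / 300000
Delay = 16.6667 ms
Rounded to 2 dp = 16.67 ms

16.67


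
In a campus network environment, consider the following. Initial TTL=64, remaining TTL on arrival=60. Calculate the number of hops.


Given: initial TTL = 64, received TTL = 60
Hops = initial TTL - received TTL
Hops = 64 - 60 = 4

4


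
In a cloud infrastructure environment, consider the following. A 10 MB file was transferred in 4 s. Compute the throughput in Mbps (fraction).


Given: file = 10 MB, time = 4 s
File in Mb = 10 * 8 = 80 Mb
Throughput = 80 / 4 Mbps
Throughput = 20 Mbps

20


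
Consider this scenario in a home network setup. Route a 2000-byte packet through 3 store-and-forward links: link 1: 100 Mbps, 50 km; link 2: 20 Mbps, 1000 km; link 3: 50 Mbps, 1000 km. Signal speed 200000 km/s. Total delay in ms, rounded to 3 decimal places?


Packet = 2000 bytes = 16000 bits. Store-and-forward: sum (t_trans + t_prop) per link.
Link 1: t_trans = 16000/(100*10^6) s = 0.1600 ms; t_prop = 50/200000 s = 0.2500 ms; subtotal = 0.4100 ms
Link 2: t_trans = 16000/(20*10^6) s = 0.8000 ms; t_prop = 1000/200000 s = 5.0000 ms; subtotal = 5.8000 ms
Link 3: t_trans = 16000/(50*10^6) s = 0.3200 ms; t_prop = 1000/200000 s = 5.0000 ms; subtotal = 5.3200 ms
End-to-end = 0.4100 + 5.8000 + 5.3200 = 11.5300 ms -> 11.530 ms (3 dp)

11.530


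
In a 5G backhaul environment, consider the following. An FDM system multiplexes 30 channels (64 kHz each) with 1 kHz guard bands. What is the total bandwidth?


Given: 30 channels, 64 kHz each, guard = 1 kHz
Channel bandwidth = 30 * 64 = 1920 kHz
Guard bands = 29 gaps * 1 kHz = 29 kHz
Total = 1920 + 29 = 1949 kHz

1949


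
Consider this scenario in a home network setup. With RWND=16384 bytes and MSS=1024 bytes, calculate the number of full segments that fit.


Given: RWND = 16384 bytes, MSS = 1024 bytes
Full segments = floor(RWND / MSS)
Full segments = floor(16384 / 1024)
Full segments = floor(16.0) = 16

16


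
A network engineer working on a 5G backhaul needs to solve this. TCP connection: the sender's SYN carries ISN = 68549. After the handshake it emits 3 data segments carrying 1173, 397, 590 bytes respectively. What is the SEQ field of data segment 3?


The SYN occupies sequence number ISN = 68549, so the first data byte is ISN + 1 = 68550.
SEQ of data segment i = (ISN + 1) + sum of payload sizes of segments 1..i-1.
Segment 1: SEQ = 68550, payload = 1173 bytes
Segment 2: SEQ = 69723, payload = 397 bytes
Segment 3: SEQ = 70120, payload = 590 bytes
SEQ of segment 3 = 68550 + 1173 + 397 = 70120

70120


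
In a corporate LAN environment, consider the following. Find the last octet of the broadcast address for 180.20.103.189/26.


Given: IP = 180.20.103.189, prefix = /26
Host bits = 32 - 26 = 6
Network last octet = 189 AND mask = 128
Host part size = 2^6 - 1 = 63
Broadcast last octet = 128 OR 63 = 191

191


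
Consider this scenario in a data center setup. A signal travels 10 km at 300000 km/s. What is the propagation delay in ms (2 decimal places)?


Given: distance = 10 km, speed = 300000 km/s
Delay = distance / speed = 10 / 300000 seconds
Delay in ms = 10 * 1000 / 300000
Delay = 0.0333 ms
Rounded to 2 dp = 0.03 ms

0.03


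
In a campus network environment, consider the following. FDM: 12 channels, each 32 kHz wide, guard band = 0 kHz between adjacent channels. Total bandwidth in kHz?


Given: 12 channels, 32 kHz each, guard = 0 kHz
Channel bandwidth = 12 * 32 = 384 kHz
Guard bands = 11 gaps * 0 kHz = 0 kHz
Total = 384 + 0 = 384 kHz

384


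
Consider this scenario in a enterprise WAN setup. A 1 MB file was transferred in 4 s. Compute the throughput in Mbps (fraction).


Given: file = 1 MB, time = 4 s
File in Mb = 1 * 8 = 8 Mb
Throughput = 8 / 4 Mbps
Throughput = 2 Mbps

2


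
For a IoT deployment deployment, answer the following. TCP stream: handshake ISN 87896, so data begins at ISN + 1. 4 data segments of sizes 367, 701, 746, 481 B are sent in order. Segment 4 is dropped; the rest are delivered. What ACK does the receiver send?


SYN uses sequence number 87896; first data byte = ISN + 1 = 87897.
Segment 1: SEQ = 87897, len = 367 B, covers [87897, 88263]
Segment 2: SEQ = 88264, len = 701 B, covers [88264, 88964]
Segment 3: SEQ = 88965, len = 746 B, covers [88965, 89710]
Segment 4: SEQ = 89711, len = 481 B, covers [89711, 90191] [LOST]
In-order data received: bytes [87897, 89710] (segments 1..3).
Segment 4 missing -> gap begins at byte 89711.
Cumulative ACK = next expected in-order byte = 87897 + 367 + 701 + 746 = 89711

89711


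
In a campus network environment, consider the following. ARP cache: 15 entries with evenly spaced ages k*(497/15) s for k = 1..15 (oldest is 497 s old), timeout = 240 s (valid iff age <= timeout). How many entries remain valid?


Ages are k * 497/15 s for k = 1..15 (spacing = 33.1333 s).
Entry k is valid iff k * 497/15 <= 240 iff k <= 15 * 240 / 497 = 7.2435
n_valid = floor(7.2435) = 7
(n_stale = 15 - 7 = 8)

7


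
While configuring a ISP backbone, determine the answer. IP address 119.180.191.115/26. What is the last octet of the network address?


Given: IP = 119.180.191.115, prefix = /26
Subnet mask = 255.255.255.192
Last octet of IP: 115
Last octet of mask: 192
Network last octet = 115 AND 192 = 64

64


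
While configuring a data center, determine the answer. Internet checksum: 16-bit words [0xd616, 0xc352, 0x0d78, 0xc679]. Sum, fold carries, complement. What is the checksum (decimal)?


Given words: [0xd616, 0xc352, 0x0d78, 0xc679]
Step 1: Sum all words
Raw sum = 54806 + 50002 + 3448 + 50809 = 159065
Step 2: Fold carry: (27993 + 2) = 27995
One's complement = ~27995 & 0xFFFF = 37540

37540


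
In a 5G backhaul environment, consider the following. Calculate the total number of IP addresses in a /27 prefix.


Given: CIDR prefix /27
Host bits = 32 - 27 = 5
Total addresses = 2^5 = 32

32


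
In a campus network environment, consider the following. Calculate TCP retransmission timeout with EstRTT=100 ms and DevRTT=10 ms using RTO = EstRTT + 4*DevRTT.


Given: EstRTT = 100 ms, DevRTT = 10 ms
Timeout = EstRTT + 4 * DevRTT
4 * DevRTT = 4 * 10 = 40
Timeout = 100 + 40 = 140 ms

140


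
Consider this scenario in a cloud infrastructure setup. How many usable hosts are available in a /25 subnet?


Given: subnet mask /25
Host bits = 32 - 25 = 7
Total addresses = 2^7 = 128
Usable hosts = 128 - 2 (network + broadcast) = 126

126


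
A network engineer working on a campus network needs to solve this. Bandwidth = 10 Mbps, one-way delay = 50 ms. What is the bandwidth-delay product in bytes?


Given: bandwidth = 10 Mbps, delay = 50 ms
BDP in bits = 10 * 10^6 * 50 / 1000
BDP in bits = 500000
BDP in bytes = 500000 / 8 = 62500

62500


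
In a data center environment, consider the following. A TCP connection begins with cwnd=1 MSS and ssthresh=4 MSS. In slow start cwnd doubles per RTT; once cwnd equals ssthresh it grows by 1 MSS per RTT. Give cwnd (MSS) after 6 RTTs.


RTT 0: cwnd = 1 MSS (initial)
RTT 1: cwnd = 2 MSS (slow start, doubled)
RTT 2: cwnd = 4 MSS (slow start, doubled)
RTT 3: cwnd = 5 MSS (congestion avoidance, +1)
RTT 4: cwnd = 6 MSS (congestion avoidance, +1)
RTT 5: cwnd = 7 MSS (congestion avoidance, +1)
RTT 6: cwnd = 8 MSS (congestion avoidance, +1)

8


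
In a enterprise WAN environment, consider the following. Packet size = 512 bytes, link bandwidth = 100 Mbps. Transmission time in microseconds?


Given: packet = 512 bytes, bandwidth = 100 Mbps
Packet in bits = 512 * 8 = 4096 bits
Bandwidth = 100 * 10^6 = 100000000 bps
Time = 4096 / 100000000 seconds
Time in us = 4096 * 10^6 / 100000000 = 40.96

40.96


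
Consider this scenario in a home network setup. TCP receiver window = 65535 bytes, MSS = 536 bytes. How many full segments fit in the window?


Given: RWND = 65535 bytes, MSS = 536 bytes
Full segments = floor(RWND / MSS)
Full segments = floor(65535 / 536)
Full segments = floor(122.2668) = 122

122


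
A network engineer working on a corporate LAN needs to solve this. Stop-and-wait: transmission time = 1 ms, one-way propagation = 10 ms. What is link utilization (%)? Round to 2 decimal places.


Given: Ttrans = 1 ms, Tprop = 10 ms
RTT = 2 * Tprop = 2 * 10 = 20 ms
U = Ttrans / (Ttrans + RTT)
U = 1 / (1 + 20)
U = 1 / 21 = 0.047619
U% = 4.76%

4.76


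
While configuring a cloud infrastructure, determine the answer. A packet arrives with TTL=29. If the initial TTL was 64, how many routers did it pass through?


Given: initial TTL = 64, received TTL = 29
Hops = initial TTL - received TTL
Hops = 64 - 29 = 35

35


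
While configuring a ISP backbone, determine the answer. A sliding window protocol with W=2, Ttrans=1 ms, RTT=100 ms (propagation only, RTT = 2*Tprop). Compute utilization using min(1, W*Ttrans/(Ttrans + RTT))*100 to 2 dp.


Given: W = 2, Ttrans = 1 ms, RTT = 100 ms (= 2 * Tprop, Tprop = 50 ms)
Cycle time = Ttrans + RTT = 1 + 100 = 101 ms (first packet sent until its ACK returns)
W * Ttrans = 2 * 1 = 2 ms of sending per cycle
W * Ttrans / (Ttrans + RTT) = 2 / 101 = 0.019802
U = min(1, 0.019802) = 0.019802
U% = 1.98%

1.98


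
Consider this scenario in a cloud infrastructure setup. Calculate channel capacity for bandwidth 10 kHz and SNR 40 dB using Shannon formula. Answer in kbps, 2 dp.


Given: B = 10 kHz, SNR = 40 dB
SNR linear = 10^(40/10) = 10000
1 + SNR = 10001
log2(10001) = 13.2878566418
C = 10 * 1000 * 13.2878566418 = 132878.5664 bps
C = 132.878566 kbps -> 132.88 kbps (2 dp)

132.88


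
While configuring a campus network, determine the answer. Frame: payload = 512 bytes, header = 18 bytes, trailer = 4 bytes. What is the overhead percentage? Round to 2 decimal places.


Given: payload = 512 B, header = 18 B, trailer = 4 B
Overhead bytes = header + trailer = 18 + 4 = 22
Total frame = payload + overhead = 512 + 22 = 534
Overhead % = 22 / 534 * 100 = 4.1199% -> 4.12% (2 dp)

4.12


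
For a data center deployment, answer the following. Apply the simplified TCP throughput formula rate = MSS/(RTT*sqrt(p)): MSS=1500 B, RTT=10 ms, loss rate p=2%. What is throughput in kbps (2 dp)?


Given: MSS = 1500 bytes, RTT = 10 ms, loss = 2%
RTT in seconds = 10 / 1000 = 0.01
Loss rate = 2% = 0.02
sqrt(loss) = sqrt(0.02) = 0.141421356237
Throughput (bytes/s) = 1500 / (0.01 * 0.141421356237) = 1060660.1718
Throughput (kbps) = 1060660.1718 * 8 / 1000 = 8485.281374 -> 8485.28 kbps (2 dp)

8485.28


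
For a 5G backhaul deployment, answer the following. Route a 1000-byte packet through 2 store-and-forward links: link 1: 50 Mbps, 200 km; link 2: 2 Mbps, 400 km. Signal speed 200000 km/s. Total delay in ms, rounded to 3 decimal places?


Packet = 1000 bytes = 8000 bits. Store-and-forward: sum (t_trans + t_prop) per link.
Link 1: t_trans = 8000/(50*10^6) s = 0.1600 ms; t_prop = 200/200000 s = 1.0000 ms; subtotal = 1.1600 ms
Link 2: t_trans = 8000/(2*10^6) s = 4.0000 ms; t_prop = 400/200000 s = 2.0000 ms; subtotal = 6.0000 ms
End-to-end = 1.1600 + 6.0000 = 7.1600 ms -> 7.160 ms (3 dp)

7.160


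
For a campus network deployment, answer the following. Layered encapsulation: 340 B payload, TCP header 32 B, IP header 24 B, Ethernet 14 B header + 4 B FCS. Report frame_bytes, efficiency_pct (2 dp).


TCP segment = 340 + 32 = 372 B
IP packet = 372 + 24 = 396 B
Ethernet frame = 396 + 14 + 4 = 414 B
Efficiency = app / frame = 340 / 414 = 0.821256 = 82.1256% -> 82.13% (2 dp)

414, 82.13


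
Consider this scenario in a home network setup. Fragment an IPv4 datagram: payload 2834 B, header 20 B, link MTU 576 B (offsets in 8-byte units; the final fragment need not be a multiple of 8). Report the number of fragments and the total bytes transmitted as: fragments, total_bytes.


Max data per non-final fragment = floor((MTU - header)/8)*8 = floor((576 - 20)/8)*8 = floor(556/8)*8 = 552 B
Final fragment needs no 8-byte alignment: it can carry up to MTU - header = 556 B
Non-final fragments needed = ceil((payload - 556) / 552) = ceil(2278/552) = ceil(4.1268) = 5
Number of fragments = 5 + 1 = 6
Fragment sizes (data): 5 * 552 B + 74 B (last, 74 <= 556 OK)
Total bytes sent = payload + n_frags * header = 2834 + 6*20 = 2834 + 120 = 2954 B

6, 2954


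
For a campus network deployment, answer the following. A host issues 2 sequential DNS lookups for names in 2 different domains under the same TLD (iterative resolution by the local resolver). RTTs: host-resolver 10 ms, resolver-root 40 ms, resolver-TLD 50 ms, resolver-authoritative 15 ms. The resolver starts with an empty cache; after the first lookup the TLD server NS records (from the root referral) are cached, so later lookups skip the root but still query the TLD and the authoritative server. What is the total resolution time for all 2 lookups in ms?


Lookup 1 (cold cache): local + root + TLD + auth = 10 + 40 + 50 + 15 = 115 ms
Lookups 2..2 (TLD NS cached -> skip root; new domain -> still ask TLD and auth): local + TLD + auth = 10 + 50 + 15 = 75 ms each
Remaining 1 lookups: 1 * 75 = 75 ms
Total = 115 + 75 = 190 ms

190


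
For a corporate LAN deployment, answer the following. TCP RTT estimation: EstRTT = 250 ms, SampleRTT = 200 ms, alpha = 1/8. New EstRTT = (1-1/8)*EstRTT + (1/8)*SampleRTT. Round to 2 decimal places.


Given: EstRTT = 250 ms, SampleRTT = 200 ms, alpha = 1/8
New EstRTT = (1 - alpha) * EstRTT + alpha * SampleRTT
(7/8) * 250 = 218.75
(1/8) * 200 = 25
New EstRTT = 218.75 + 25 = 243.75 ms -> 243.75 ms (2 dp)

243.75


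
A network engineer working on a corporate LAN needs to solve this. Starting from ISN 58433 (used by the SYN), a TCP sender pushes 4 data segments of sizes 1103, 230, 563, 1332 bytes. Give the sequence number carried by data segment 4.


The SYN occupies sequence number ISN = 58433, so the first data byte is ISN + 1 = 58434.
SEQ of data segment i = (ISN + 1) + sum of payload sizes of segments 1..i-1.
Segment 1: SEQ = 58434, payload = 1103 bytes
Segment 2: SEQ = 59537, payload = 230 bytes
Segment 3: SEQ = 59767, payload = 563 bytes
Segment 4: SEQ = 60330, payload = 1332 bytes
SEQ of segment 4 = 58434 + 1103 + 230 + 563 = 60330

60330


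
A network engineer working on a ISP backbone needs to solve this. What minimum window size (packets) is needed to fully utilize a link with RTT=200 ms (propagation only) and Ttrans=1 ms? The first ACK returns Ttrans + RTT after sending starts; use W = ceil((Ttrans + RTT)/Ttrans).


Given: Ttrans = 1 ms, RTT = 200 ms (= 2 * Tprop, Tprop = 100 ms)
Time until first ACK returns = Ttrans + RTT = 1 + 200 = 201 ms
Need W * Ttrans >= Ttrans + RTT  ->  W >= (Ttrans + RTT) / Ttrans
(Ttrans + RTT) / Ttrans = 201 / 1 = 201
W_min = ceil(201) = 201

201


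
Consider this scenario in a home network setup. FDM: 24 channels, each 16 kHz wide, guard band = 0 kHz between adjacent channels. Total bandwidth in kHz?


Given: 24 channels, 16 kHz each, guard = 0 kHz
Channel bandwidth = 24 * 16 = 384 kHz
Guard bands = 23 gaps * 0 kHz = 0 kHz
Total = 384 + 0 = 384 kHz

384


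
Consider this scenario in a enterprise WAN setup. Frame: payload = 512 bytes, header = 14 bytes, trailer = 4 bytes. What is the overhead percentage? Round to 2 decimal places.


Given: payload = 512 B, header = 14 B, trailer = 4 B
Overhead bytes = header + trailer = 14 + 4 = 18
Total frame = payload + overhead = 512 + 18 = 530
Overhead % = 18 / 530 * 100 = 3.3962% -> 3.40% (2 dp)

3.40


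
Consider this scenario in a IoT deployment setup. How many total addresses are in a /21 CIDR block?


Given: CIDR prefix /21
Host bits = 32 - 21 = 11
Total addresses = 2^11 = 2048

2048


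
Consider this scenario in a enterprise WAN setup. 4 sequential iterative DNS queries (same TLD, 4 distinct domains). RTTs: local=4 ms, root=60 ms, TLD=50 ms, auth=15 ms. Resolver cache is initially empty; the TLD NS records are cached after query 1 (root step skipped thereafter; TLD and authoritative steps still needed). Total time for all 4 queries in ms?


Lookup 1 (cold cache): local + root + TLD + auth = 4 + 60 + 50 + 15 = 129 ms
Lookups 2..4 (TLD NS cached -> skip root; new domain -> still ask TLD and auth): local + TLD + auth = 4 + 50 + 15 = 69 ms each
Remaining 3 lookups: 3 * 69 = 207 ms
Total = 129 + 207 = 336 ms

336


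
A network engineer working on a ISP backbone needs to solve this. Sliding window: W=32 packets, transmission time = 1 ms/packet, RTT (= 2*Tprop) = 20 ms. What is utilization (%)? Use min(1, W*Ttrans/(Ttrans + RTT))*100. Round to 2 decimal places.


Given: W = 32, Ttrans = 1 ms, RTT = 20 ms (= 2 * Tprop, Tprop = 10 ms)
Cycle time = Ttrans + RTT = 1 + 20 = 21 ms (first packet sent until its ACK returns)
W * Ttrans = 32 * 1 = 32 ms of sending per cycle
W * Ttrans / (Ttrans + RTT) = 32 / 21 = 1.523810
U = min(1, 1.523810) = 1.000000
U% = 100.00%

100.00


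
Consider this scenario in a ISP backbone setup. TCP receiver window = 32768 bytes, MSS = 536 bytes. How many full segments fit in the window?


Given: RWND = 32768 bytes, MSS = 536 bytes
Full segments = floor(RWND / MSS)
Full segments = floor(32768 / 536)
Full segments = floor(61.1343) = 61

61


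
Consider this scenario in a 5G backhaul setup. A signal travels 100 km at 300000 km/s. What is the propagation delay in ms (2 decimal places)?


Given: distance = 100 km, speed = 300000 km/s
Delay = distance / speed = 100 / 300000 seconds
Delay in ms = 100 * 1000 / 300000
Delay = 0.3333 ms
Rounded to 2 dp = 0.33 ms

0.33


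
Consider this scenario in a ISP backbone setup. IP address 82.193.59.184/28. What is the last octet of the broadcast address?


Given: IP = 82.193.59.184, prefix = /28
Host bits = 32 - 28 = 4
Network last octet = 184 AND mask = 176
Host part size = 2^4 - 1 = 15
Broadcast last octet = 176 OR 15 = 191

191


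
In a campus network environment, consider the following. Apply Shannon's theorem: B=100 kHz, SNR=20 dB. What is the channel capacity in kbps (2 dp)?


Given: B = 100 kHz, SNR = 20 dB
SNR linear = 10^(20/10) = 100
1 + SNR = 101
log2(101) = 6.6582114828
C = 100 * 1000 * 6.6582114828 = 665821.1483 bps
C = 665.821148 kbps -> 665.82 kbps (2 dp)

665.82


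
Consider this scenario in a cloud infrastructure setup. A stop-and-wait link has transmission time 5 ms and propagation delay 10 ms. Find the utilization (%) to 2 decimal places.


Given: Ttrans = 5 ms, Tprop = 10 ms
RTT = 2 * Tprop = 2 * 10 = 20 ms
U = Ttrans / (Ttrans + RTT)
U = 5 / (5 + 20)
U = 5 / 25 = 0.2
U% = 20.00%

20.00


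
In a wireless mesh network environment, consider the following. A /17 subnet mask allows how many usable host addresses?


Given: subnet mask /17
Host bits = 32 - 17 = 15
Total addresses = 2^15 = 32768
Usable hosts = 32768 - 2 (network + broadcast) = 32766

32766


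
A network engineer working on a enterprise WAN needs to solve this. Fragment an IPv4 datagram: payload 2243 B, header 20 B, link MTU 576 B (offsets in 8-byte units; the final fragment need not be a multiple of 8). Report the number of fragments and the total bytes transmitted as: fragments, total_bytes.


Max data per non-final fragment = floor((MTU - header)/8)*8 = floor((576 - 20)/8)*8 = floor(556/8)*8 = 552 B
Final fragment needs no 8-byte alignment: it can carry up to MTU - header = 556 B
Non-final fragments needed = ceil((payload - 556) / 552) = ceil(1687/552) = ceil(3.0562) = 4
Number of fragments = 4 + 1 = 5
Fragment sizes (data): 4 * 552 B + 35 B (last, 35 <= 556 OK)
Total bytes sent = payload + n_frags * header = 2243 + 5*20 = 2243 + 100 = 2343 B

5, 2343


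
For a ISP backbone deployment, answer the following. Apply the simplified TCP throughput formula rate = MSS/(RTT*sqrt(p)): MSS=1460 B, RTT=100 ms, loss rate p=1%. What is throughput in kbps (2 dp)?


Given: MSS = 1460 bytes, RTT = 100 ms, loss = 1%
RTT in seconds = 100 / 1000 = 0.1
Loss rate = 1% = 0.01
sqrt(loss) = sqrt(0.01) = 0.1
Throughput (bytes/s) = 1460 / (0.1 * 0.1) = 146000.0000
Throughput (kbps) = 146000.0000 * 8 / 1000 = 1168.000000 -> 1168.00 kbps (2 dp)

1168.00


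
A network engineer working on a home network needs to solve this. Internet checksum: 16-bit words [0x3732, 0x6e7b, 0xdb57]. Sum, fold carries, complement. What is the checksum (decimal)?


Given words: [0x3732, 0x6e7b, 0xdb57]
Step 1: Sum all words
Raw sum = 14130 + 28283 + 56151 = 98564
Step 2: Fold carry: (33028 + 1) = 33029
One's complement = ~33029 & 0xFFFF = 32506

32506


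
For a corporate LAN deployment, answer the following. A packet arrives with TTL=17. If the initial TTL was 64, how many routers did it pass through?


Given: initial TTL = 64, received TTL = 17
Hops = initial TTL - received TTL
Hops = 64 - 17 = 47

47


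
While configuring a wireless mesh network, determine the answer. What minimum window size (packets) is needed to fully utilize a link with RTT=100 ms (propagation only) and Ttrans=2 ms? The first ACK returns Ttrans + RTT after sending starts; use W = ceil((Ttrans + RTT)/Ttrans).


Given: Ttrans = 2 ms, RTT = 100 ms (= 2 * Tprop, Tprop = 50 ms)
Time until first ACK returns = Ttrans + RTT = 2 + 100 = 102 ms
Need W * Ttrans >= Ttrans + RTT  ->  W >= (Ttrans + RTT) / Ttrans
(Ttrans + RTT) / Ttrans = 102 / 2 = 51
W_min = ceil(51) = 51

51


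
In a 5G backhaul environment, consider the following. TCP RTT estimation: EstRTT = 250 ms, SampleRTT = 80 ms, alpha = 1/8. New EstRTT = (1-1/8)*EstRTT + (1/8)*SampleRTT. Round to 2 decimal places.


Given: EstRTT = 250 ms, SampleRTT = 80 ms, alpha = 1/8
New EstRTT = (1 - alpha) * EstRTT + alpha * SampleRTT
(7/8) * 250 = 218.75
(1/8) * 80 = 10
New EstRTT = 218.75 + 10 = 228.75 ms -> 228.75 ms (2 dp)

228.75


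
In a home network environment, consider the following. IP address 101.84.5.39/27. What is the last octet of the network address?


Given: IP = 101.84.5.39, prefix = /27
Subnet mask = 255.255.255.224
Last octet of IP: 39
Last octet of mask: 224
Network last octet = 39 AND 224 = 32

32


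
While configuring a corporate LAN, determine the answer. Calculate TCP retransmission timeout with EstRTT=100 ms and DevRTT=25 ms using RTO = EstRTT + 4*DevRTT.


Given: EstRTT = 100 ms, DevRTT = 25 ms
Timeout = EstRTT + 4 * DevRTT
4 * DevRTT = 4 * 25 = 100
Timeout = 100 + 100 = 200 ms

200


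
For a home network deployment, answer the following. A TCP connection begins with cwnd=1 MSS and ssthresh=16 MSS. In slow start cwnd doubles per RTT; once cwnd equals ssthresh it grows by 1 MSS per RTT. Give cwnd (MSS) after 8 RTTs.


RTT 0: cwnd = 1 MSS (initial)
RTT 1: cwnd = 2 MSS (slow start, doubled)
RTT 2: cwnd = 4 MSS (slow start, doubled)
RTT 3: cwnd = 8 MSS (slow start, doubled)
RTT 4: cwnd = 16 MSS (slow start, doubled)
RTT 5: cwnd = 17 MSS (congestion avoidance, +1)
RTT 6: cwnd = 18 MSS (congestion avoidance, +1)
RTT 7: cwnd = 19 MSS (congestion avoidance, +1)
RTT 8: cwnd = 20 MSS (congestion avoidance, +1)

20


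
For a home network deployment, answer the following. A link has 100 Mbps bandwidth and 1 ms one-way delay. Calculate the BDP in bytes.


Given: bandwidth = 100 Mbps, delay = 1 ms
BDP in bits = 100 * 10^6 * 1 / 1000
BDP in bits = 100000
BDP in bytes = 100000 / 8 = 12500

12500


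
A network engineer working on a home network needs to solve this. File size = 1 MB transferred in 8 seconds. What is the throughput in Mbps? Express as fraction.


Given: file = 1 MB, time = 8 s
File in Mb = 1 * 8 = 8 Mb
Throughput = 8 / 8 Mbps
Throughput = 1 Mbps

1


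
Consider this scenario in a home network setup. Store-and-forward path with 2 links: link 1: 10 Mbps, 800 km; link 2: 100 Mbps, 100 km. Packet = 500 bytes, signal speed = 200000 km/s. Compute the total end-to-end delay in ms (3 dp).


Packet = 500 bytes = 4000 bits. Store-and-forward: sum (t_trans + t_prop) per link.
Link 1: t_trans = 4000/(10*10^6) s = 0.4000 ms; t_prop = 800/200000 s = 4.0000 ms; subtotal = 4.4000 ms
Link 2: t_trans = 4000/(100*10^6) s = 0.0400 ms; t_prop = 100/200000 s = 0.5000 ms; subtotal = 0.5400 ms
End-to-end = 4.4000 + 0.5400 = 4.9400 ms -> 4.940 ms (3 dp)

4.940


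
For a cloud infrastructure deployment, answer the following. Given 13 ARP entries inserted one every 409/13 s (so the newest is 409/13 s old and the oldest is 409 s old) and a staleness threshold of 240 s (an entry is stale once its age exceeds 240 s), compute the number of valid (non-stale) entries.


Ages are k * 409/13 s for k = 1..13 (spacing = 31.4615 s).
Entry k is valid iff k * 409/13 <= 240 iff k <= 13 * 240 / 409 = 7.6284
n_valid = floor(7.6284) = 7
(n_stale = 13 - 7 = 6)

7


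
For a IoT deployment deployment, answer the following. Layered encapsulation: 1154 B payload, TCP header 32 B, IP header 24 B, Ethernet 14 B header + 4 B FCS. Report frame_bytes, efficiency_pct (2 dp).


TCP segment = 1154 + 32 = 1186 B
IP packet = 1186 + 24 = 1210 B
Ethernet frame = 1210 + 14 + 4 = 1228 B
Efficiency = app / frame = 1154 / 1228 = 0.939739 = 93.9739% -> 93.97% (2 dp)

1228, 93.97
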